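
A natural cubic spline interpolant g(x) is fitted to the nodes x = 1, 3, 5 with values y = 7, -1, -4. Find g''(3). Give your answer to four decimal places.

Put M_i = g'' at the i-th knot. Here h = (2, 2) and Δ = (-4, -3/2), so the interior equations h_(i-1)·M_(i-1) + 2(h_(i-1)+h_i)·M_i + h_i·M_(i+1) = 6(Δ_i − Δ_(i-1)) read
  2·M_0 + 8·M_1 + 2·M_2 = 6(Δ_1 - Δ_0) = 15
Natural end conditions: M_0 = M_2 = 0.
Forward elimination and back-substitution give M_0 = 0, M_1 = 15/8, M_2 = 0.

1.8750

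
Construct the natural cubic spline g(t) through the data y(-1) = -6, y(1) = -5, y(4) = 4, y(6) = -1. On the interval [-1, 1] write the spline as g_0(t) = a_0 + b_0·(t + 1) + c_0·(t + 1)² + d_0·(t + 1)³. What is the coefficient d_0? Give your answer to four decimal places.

Put σ_i = g'' at the i-th knot. Here h = (2, 3, 2) and Δ = (1/2, 3, -5/2), so the interior equations h_(i-1)·σ_(i-1) + 2(h_(i-1)+h_i)·σ_i + h_i·σ_(i+1) = 6(Δ_i − Δ_(i-1)) read
  2·σ_0 + 10·σ_1 + 3·σ_2 = 6(Δ_1 - Δ_0) = 15
  3·σ_1 + 10·σ_2 + 2·σ_3 = 6(Δ_2 - Δ_1) = -33
Natural end conditions: σ_0 = σ_3 = 0.
Hence σ_0 = 0, σ_1 = 249/91, σ_2 = -375/91, σ_3 = 0.
On [-1, 1], with g_0(t) = a_0 + b_0·(t + 1) + c_0·(t + 1)² + d_0·(t + 1)³: c_0 = σ_0/2 = 0, d_0 = (σ_1 - σ_0)/(6h_0) = 83/364, b_0 = Δ_0 - h_0(2σ_0 + σ_1)/6 = -75/182.

0.2280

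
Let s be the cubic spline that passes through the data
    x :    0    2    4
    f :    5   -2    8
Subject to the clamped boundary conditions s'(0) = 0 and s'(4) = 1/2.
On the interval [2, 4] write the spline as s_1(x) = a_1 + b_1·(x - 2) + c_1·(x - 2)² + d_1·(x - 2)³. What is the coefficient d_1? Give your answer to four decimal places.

With M_i denoting the second derivative at x_i, h_i = 2, 2, and Δ_i = (y_(i+1) − y_i)/h_i = -7/2, 5:
  2·M_0 + 8·M_1 + 2·M_2 = 6(Δ_1 - Δ_0) = 51
Clamped end conditions give two more equations: 2h_0·M_0 + h_0·M_1 = 6(Δ_0 - s'(0)) = -21 and h_1·M_1 + 2h_1·M_2 = 6(s'(4) - Δ_1) = -27.
Solving: M_0 = -23/2, M_1 = 25/2, M_2 = -13.
On [2, 4], with s_1(x) = a_1 + b_1·(x - 2) + c_1·(x - 2)² + d_1·(x - 2)³: c_1 = M_1/2 = 25/4, d_1 = (M_2 - M_1)/(6h_1) = -17/8, b_1 = Δ_1 - h_1(2M_1 + M_2)/6 = 1.

-2.1250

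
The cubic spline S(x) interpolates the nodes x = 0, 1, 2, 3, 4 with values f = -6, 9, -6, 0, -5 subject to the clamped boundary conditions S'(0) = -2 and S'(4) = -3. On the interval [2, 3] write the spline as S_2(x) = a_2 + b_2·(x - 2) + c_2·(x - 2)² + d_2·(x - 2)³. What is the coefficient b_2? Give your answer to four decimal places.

Let M_i = S''(x_i). Step sizes h_i = 1, 1, 1, 1; slopes of the chords Δ_i = (y_(i+1) - y_i)/h_i = 15, -15, 6, -5.
  1·M_0 + 4·M_1 + 1·M_2 = 6(Δ_1 - Δ_0) = -180
  1·M_1 + 4·M_2 + 1·M_3 = 6(Δ_2 - Δ_1) = 126
  1·M_2 + 4·M_3 + 1·M_4 = 6(Δ_3 - Δ_2) = -66
Clamped end conditions give two more equations: 2h_0·M_0 + h_0·M_1 = 6(Δ_0 - S'(0)) = 102 and h_3·M_3 + 2h_3·M_4 = 6(S'(4) - Δ_3) = 12.
Forward elimination and back-substitution give M_0 = 650/7, M_1 = -586/7, M_2 = 62, M_3 = -268/7, M_4 = 176/7.
On [2, 3], with S_2(x) = a_2 + b_2·(x - 2) + c_2·(x - 2)² + d_2·(x - 2)³: c_2 = M_2/2 = 31, d_2 = (M_3 - M_2)/(6h_2) = -117/7, b_2 = Δ_2 - h_2(2M_2 + M_3)/6 = -58/7.

-8.2857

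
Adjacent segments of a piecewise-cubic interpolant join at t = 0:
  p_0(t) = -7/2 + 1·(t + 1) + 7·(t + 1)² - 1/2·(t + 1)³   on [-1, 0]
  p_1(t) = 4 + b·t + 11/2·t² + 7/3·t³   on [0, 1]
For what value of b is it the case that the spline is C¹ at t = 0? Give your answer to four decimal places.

13.5000

p_0'(t) = 1 + 14·(t + 1) - 3/2·(t + 1)², so p_0'(0) = 27/2. On the right, p_1'(0) = b, so b = 27/2.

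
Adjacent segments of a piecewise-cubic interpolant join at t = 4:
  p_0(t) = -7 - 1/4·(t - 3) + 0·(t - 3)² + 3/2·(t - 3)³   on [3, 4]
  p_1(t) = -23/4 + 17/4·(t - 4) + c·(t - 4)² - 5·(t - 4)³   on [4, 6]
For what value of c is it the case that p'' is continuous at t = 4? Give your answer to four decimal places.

4.5000

p_0''(t) = 0 + 9·(t - 3), so p_0''(4) = 9. On the right, p_1''(4) = 2c, so c = 9/2.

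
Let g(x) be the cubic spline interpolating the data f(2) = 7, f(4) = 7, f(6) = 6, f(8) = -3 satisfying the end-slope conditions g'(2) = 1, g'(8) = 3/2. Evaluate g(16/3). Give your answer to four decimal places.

7.5778

With σ_i denoting the second derivative at x_i, h_i = 2, 2, 2, and Δ_i = (y_(i+1) − y_i)/h_i = 0, -1/2, -9/2:
  2·σ_0 + 8·σ_1 + 2·σ_2 = 6(Δ_1 - Δ_0) = -3
  2·σ_1 + 8·σ_2 + 2·σ_3 = 6(Δ_2 - Δ_1) = -24
Clamped end conditions give two more equations: 2h_0·σ_0 + h_0·σ_1 = 6(Δ_0 - g'(2)) = -6 and h_2·σ_2 + 2h_2·σ_3 = 6(g'(8) - Δ_2) = 36.
Solving: σ_0 = -73/30, σ_1 = 28/15, σ_2 = -98/15, σ_3 = 184/15.
On [4, 6], g(x) = 7 + 13/30·(x - 4) + 14/15·(x - 4)² - 7/10·(x - 4)³.
With (x - 4) = 4/3: g(16/3) = 341/45.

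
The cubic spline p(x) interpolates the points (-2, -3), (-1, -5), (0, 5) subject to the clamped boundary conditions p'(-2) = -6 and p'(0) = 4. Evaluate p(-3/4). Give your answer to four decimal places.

-2.7109

Let m_i = p''(x_i). Step sizes h_i = 1, 1; slopes of the chords Δ_i = (y_(i+1) - y_i)/h_i = -2, 10.
  1·m_0 + 4·m_1 + 1·m_2 = 6(Δ_1 - Δ_0) = 72
Clamped end conditions give two more equations: 2h_0·m_0 + h_0·m_1 = 6(Δ_0 - p'(-2)) = 24 and h_1·m_1 + 2h_1·m_2 = 6(p'(0) - Δ_1) = -36.
Forward elimination and back-substitution give m_0 = -1, m_1 = 26, m_2 = -31.
On [-1, 0], p(x) = -5 + 13/2·(x + 1) + 13·(x + 1)² - 19/2·(x + 1)³.
With (x + 1) = 1/4: p(-3/4) = -347/128.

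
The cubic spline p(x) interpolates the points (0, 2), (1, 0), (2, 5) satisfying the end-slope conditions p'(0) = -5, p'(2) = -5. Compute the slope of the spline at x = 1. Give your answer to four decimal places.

4.7500

With M_i denoting the second derivative at x_i, h_i = 1, 1, and Δ_i = (y_(i+1) − y_i)/h_i = -2, 5:
  1·M_0 + 4·M_1 + 1·M_2 = 6(Δ_1 - Δ_0) = 42
Clamped end conditions give two more equations: 2h_0·M_0 + h_0·M_1 = 6(Δ_0 - p'(0)) = 18 and h_1·M_1 + 2h_1·M_2 = 6(p'(2) - Δ_1) = -60.
Solving: M_0 = -3/2, M_1 = 21, M_2 = -81/2.
On [1, 2], p'(x) = b_1 + 2c_1·(x - 1) + 3d_1·(x - 1)² with b_1 = Δ_1 - h_1(2M_1 + M_2)/6 = 19/4, c_1 = M_1/2 = 21/2, d_1 = (M_2 - M_1)/(6h_1) = -41/4. So p'(1) = 19/4.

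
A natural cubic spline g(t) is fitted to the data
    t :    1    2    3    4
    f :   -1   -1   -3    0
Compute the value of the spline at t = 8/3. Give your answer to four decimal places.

-2.6198

Put M_i = g'' at the i-th knot. Here h = (1, 1, 1) and Δ = (0, -2, 3), so the interior equations h_(i-1)·M_(i-1) + 2(h_(i-1)+h_i)·M_i + h_i·M_(i+1) = 6(Δ_i − Δ_(i-1)) read
  1·M_0 + 4·M_1 + 1·M_2 = 6(Δ_1 - Δ_0) = -12
  1·M_1 + 4·M_2 + 1·M_3 = 6(Δ_2 - Δ_1) = 30
Natural end conditions: M_0 = M_3 = 0.
Solving: M_0 = 0, M_1 = -26/5, M_2 = 44/5, M_3 = 0.
On [2, 3], g(t) = -1 - 26/15·(t - 2) - 13/5·(t - 2)² + 7/3·(t - 2)³.
With (t - 2) = 2/3: g(8/3) = -1061/405.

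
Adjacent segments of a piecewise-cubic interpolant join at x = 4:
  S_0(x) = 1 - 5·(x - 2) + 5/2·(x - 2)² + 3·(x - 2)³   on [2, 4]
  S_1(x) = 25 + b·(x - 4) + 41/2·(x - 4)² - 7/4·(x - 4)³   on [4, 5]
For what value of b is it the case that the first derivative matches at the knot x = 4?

S_0'(x) = -5 + 5·(x - 2) + 9·(x - 2)², so S_0'(4) = 41. On the right, S_1'(4) = b, so b = 41.

41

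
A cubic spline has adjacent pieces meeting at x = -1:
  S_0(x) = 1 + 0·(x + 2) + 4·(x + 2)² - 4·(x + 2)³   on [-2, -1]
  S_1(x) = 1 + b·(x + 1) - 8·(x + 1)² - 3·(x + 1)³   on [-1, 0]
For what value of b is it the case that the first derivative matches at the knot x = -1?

-4

S_0'(x) = 0 + 8·(x + 2) - 12·(x + 2)², so S_0'(-1) = -4. On the right, S_1'(-1) = b, so b = -4.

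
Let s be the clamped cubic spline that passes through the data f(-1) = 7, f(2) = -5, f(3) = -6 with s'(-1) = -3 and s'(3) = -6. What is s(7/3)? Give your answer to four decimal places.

Put M_i = s'' at the i-th knot. Here h = (3, 1) and Δ = (-4, -1), so the interior equations h_(i-1)·M_(i-1) + 2(h_(i-1)+h_i)·M_i + h_i·M_(i+1) = 6(Δ_i − Δ_(i-1)) read
  3·M_0 + 8·M_1 + 1·M_2 = 6(Δ_1 - Δ_0) = 18
Clamped end conditions give two more equations: 2h_0·M_0 + h_0·M_1 = 6(Δ_0 - s'(-1)) = -6 and h_1·M_1 + 2h_1·M_2 = 6(s'(3) - Δ_1) = -30.
Forward elimination and back-substitution give M_0 = -4, M_1 = 6, M_2 = -18.
On [2, 3], s(x) = -5 + 0·(x - 2) + 3·(x - 2)² - 4·(x - 2)³.
With (x - 2) = 1/3: s(7/3) = -130/27.

-4.8148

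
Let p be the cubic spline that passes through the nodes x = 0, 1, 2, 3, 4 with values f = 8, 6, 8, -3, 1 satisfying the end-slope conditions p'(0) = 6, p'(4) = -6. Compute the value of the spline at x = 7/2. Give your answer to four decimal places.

Let M_i = p''(x_i). Step sizes h_i = 1, 1, 1, 1; slopes of the chords Δ_i = (y_(i+1) - y_i)/h_i = -2, 2, -11, 4.
  1·M_0 + 4·M_1 + 1·M_2 = 6(Δ_1 - Δ_0) = 24
  1·M_1 + 4·M_2 + 1·M_3 = 6(Δ_2 - Δ_1) = -78
  1·M_2 + 4·M_3 + 1·M_4 = 6(Δ_3 - Δ_2) = 90
Clamped end conditions give two more equations: 2h_0·M_0 + h_0·M_1 = 6(Δ_0 - p'(0)) = -48 and h_3·M_3 + 2h_3·M_4 = 6(p'(4) - Δ_3) = -60.
Forward elimination and back-substitution give M_0 = -1011/28, M_1 = 339/14, M_2 = -147/4, M_3 = 627/14, M_4 = -1467/28.
On [3, 4], p(x) = -3 - 123/56·(x - 3) + 627/28·(x - 3)² - 907/56·(x - 3)³.
With (x - 3) = 1/2: p(7/2) = -235/448.

-0.5246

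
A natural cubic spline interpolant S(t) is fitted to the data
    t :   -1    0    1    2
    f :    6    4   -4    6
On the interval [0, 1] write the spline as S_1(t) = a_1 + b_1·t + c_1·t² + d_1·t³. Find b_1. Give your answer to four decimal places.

-7.6000

With M_i denoting the second derivative at x_i, h_i = 1, 1, 1, and Δ_i = (y_(i+1) − y_i)/h_i = -2, -8, 10:
  1·M_0 + 4·M_1 + 1·M_2 = 6(Δ_1 - Δ_0) = -36
  1·M_1 + 4·M_2 + 1·M_3 = 6(Δ_2 - Δ_1) = 108
Natural end conditions: M_0 = M_3 = 0.
Hence M_0 = 0, M_1 = -84/5, M_2 = 156/5, M_3 = 0.
On [0, 1], with S_1(t) = a_1 + b_1·t + c_1·t² + d_1·t³: c_1 = M_1/2 = -42/5, d_1 = (M_2 - M_1)/(6h_1) = 8, b_1 = Δ_1 - h_1(2M_1 + M_2)/6 = -38/5.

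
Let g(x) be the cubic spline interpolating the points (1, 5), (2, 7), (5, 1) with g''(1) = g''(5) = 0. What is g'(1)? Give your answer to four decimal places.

Write M_i for g''(x_i). With h_i = 1, 3 and divided differences Δ_i = 2, -2, the continuity of g' gives the tridiagonal system
  1·M_0 + 8·M_1 + 3·M_2 = 6(Δ_1 - Δ_0) = -24
Natural end conditions: M_0 = M_2 = 0.
Forward elimination and back-substitution give M_0 = 0, M_1 = -3, M_2 = 0.
On [1, 2], g'(x) = b_0 + 2c_0·(x - 1) + 3d_0·(x - 1)² with b_0 = Δ_0 - h_0(2M_0 + M_1)/6 = 5/2, c_0 = M_0/2 = 0, d_0 = (M_1 - M_0)/(6h_0) = -1/2. So g'(1) = 5/2.

2.5000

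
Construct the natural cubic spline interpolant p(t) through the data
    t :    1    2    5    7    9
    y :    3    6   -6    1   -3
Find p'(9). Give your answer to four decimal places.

-4.0616

Write M_i for p''(x_i). With h_i = 1, 3, 2, 2 and divided differences Δ_i = 3, -4, 7/2, -2, the continuity of p' gives the tridiagonal system
  1·M_0 + 8·M_1 + 3·M_2 = 6(Δ_1 - Δ_0) = -42
  3·M_1 + 10·M_2 + 2·M_3 = 6(Δ_2 - Δ_1) = 45
  2·M_2 + 8·M_3 + 2·M_4 = 6(Δ_3 - Δ_2) = -33
Natural end conditions: M_0 = M_4 = 0.
Solving: M_0 = 0, M_1 = -2235/268, M_2 = 552/67, M_3 = -3315/536, M_4 = 0.
On [7, 9], p'(t) = b_3 + 2c_3·(t - 7) + 3d_3·(t - 7)² with b_3 = Δ_3 - h_3(2M_3 + M_4)/6 = 569/268, c_3 = M_3/2 = -3315/1072, d_3 = (M_4 - M_3)/(6h_3) = 1105/2144. So p'(9) = -2177/536.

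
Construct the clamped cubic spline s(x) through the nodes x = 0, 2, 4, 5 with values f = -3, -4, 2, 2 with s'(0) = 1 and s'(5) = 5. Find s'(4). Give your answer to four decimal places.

-0.4565

With M_i denoting the second derivative at x_i, h_i = 2, 2, 1, and Δ_i = (y_(i+1) − y_i)/h_i = -1/2, 3, 0:
  2·M_0 + 8·M_1 + 2·M_2 = 6(Δ_1 - Δ_0) = 21
  2·M_1 + 6·M_2 + 1·M_3 = 6(Δ_2 - Δ_1) = -18
Clamped end conditions give two more equations: 2h_0·M_0 + h_0·M_1 = 6(Δ_0 - s'(0)) = -9 and h_2·M_2 + 2h_2·M_3 = 6(s'(5) - Δ_2) = 30.
Hence M_0 = -241/46, M_1 = 275/46, M_2 = -188/23, M_3 = 439/23.
On [4, 5], s'(x) = b_2 + 2c_2·(x - 4) + 3d_2·(x - 4)² with b_2 = Δ_2 - h_2(2M_2 + M_3)/6 = -21/46, c_2 = M_2/2 = -94/23, d_2 = (M_3 - M_2)/(6h_2) = 209/46. So s'(4) = -21/46.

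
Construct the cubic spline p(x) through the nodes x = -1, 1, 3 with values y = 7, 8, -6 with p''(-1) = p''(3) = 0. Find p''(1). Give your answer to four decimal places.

-5.6250

Write M_i for p''(x_i). With h_i = 2, 2 and divided differences Δ_i = 1/2, -7, the continuity of p' gives the tridiagonal system
  2·M_0 + 8·M_1 + 2·M_2 = 6(Δ_1 - Δ_0) = -45
Natural end conditions: M_0 = M_2 = 0.
Solving: M_0 = 0, M_1 = -45/8, M_2 = 0.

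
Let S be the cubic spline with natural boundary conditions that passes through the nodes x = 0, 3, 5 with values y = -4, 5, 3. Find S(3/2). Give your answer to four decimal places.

With M_i denoting the second derivative at x_i, h_i = 3, 2, and Δ_i = (y_(i+1) − y_i)/h_i = 3, -1:
  3·M_0 + 10·M_1 + 2·M_2 = 6(Δ_1 - Δ_0) = -24
Natural end conditions: M_0 = M_2 = 0.
Solving the tridiagonal system: M_0 = 0, M_1 = -12/5, M_2 = 0.
On [0, 3], S(x) = -4 + 21/5·x + 0·x² - 2/15·x³.
With x = 3/2: S(3/2) = 37/20.

1.8500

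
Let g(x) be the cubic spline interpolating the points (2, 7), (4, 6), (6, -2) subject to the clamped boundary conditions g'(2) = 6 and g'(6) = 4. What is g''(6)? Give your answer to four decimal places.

14.1250

With M_i denoting the second derivative at x_i, h_i = 2, 2, and Δ_i = (y_(i+1) − y_i)/h_i = -1/2, -4:
  2·M_0 + 8·M_1 + 2·M_2 = 6(Δ_1 - Δ_0) = -21
Clamped end conditions give two more equations: 2h_0·M_0 + h_0·M_1 = 6(Δ_0 - g'(2)) = -39 and h_1·M_1 + 2h_1·M_2 = 6(g'(6) - Δ_1) = 48.
Forward elimination and back-substitution give M_0 = -61/8, M_1 = -17/4, M_2 = 113/8.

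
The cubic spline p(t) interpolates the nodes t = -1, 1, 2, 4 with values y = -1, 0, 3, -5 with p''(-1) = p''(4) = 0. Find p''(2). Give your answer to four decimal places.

With σ_i denoting the second derivative at x_i, h_i = 2, 1, 2, and Δ_i = (y_(i+1) − y_i)/h_i = 1/2, 3, -4:
  2·σ_0 + 6·σ_1 + 1·σ_2 = 6(Δ_1 - Δ_0) = 15
  1·σ_1 + 6·σ_2 + 2·σ_3 = 6(Δ_2 - Δ_1) = -42
Natural end conditions: σ_0 = σ_3 = 0.
Solving the tridiagonal system: σ_0 = 0, σ_1 = 132/35, σ_2 = -267/35, σ_3 = 0.

-7.6286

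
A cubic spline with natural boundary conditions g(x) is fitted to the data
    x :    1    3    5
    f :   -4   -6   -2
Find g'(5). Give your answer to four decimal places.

Let M_i = g''(x_i). Step sizes h_i = 2, 2; slopes of the chords Δ_i = (y_(i+1) - y_i)/h_i = -1, 2.
  2·M_0 + 8·M_1 + 2·M_2 = 6(Δ_1 - Δ_0) = 18
Natural end conditions: M_0 = M_2 = 0.
Forward elimination and back-substitution give M_0 = 0, M_1 = 9/4, M_2 = 0.
On [3, 5], g'(x) = b_1 + 2c_1·(x - 3) + 3d_1·(x - 3)² with b_1 = Δ_1 - h_1(2M_1 + M_2)/6 = 1/2, c_1 = M_1/2 = 9/8, d_1 = (M_2 - M_1)/(6h_1) = -3/16. So g'(5) = 11/4.

2.7500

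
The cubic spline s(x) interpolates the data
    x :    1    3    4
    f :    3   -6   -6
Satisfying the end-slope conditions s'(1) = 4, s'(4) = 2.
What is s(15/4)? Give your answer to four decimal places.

With M_i denoting the second derivative at x_i, h_i = 2, 1, and Δ_i = (y_(i+1) − y_i)/h_i = -9/2, 0:
  2·M_0 + 6·M_1 + 1·M_2 = 6(Δ_1 - Δ_0) = 27
Clamped end conditions give two more equations: 2h_0·M_0 + h_0·M_1 = 6(Δ_0 - s'(1)) = -51 and h_1·M_1 + 2h_1·M_2 = 6(s'(4) - Δ_1) = 12.
Solving: M_0 = -215/12, M_1 = 31/3, M_2 = 5/6.
On [3, 4], s(x) = -6 - 43/12·(x - 3) + 31/6·(x - 3)² - 19/12·(x - 3)³.
With (x - 3) = 3/4: s(15/4) = -1651/256.

-6.4492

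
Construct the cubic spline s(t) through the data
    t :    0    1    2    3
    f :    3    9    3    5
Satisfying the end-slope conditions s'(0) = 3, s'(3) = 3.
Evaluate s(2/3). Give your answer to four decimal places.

7.6370

Put σ_i = s'' at the i-th knot. Here h = (1, 1, 1) and Δ = (6, -6, 2), so the interior equations h_(i-1)·σ_(i-1) + 2(h_(i-1)+h_i)·σ_i + h_i·σ_(i+1) = 6(Δ_i − Δ_(i-1)) read
  1·σ_0 + 4·σ_1 + 1·σ_2 = 6(Δ_1 - Δ_0) = -72
  1·σ_1 + 4·σ_2 + 1·σ_3 = 6(Δ_2 - Δ_1) = 48
Clamped end conditions give two more equations: 2h_0·σ_0 + h_0·σ_1 = 6(Δ_0 - s'(0)) = 18 and h_2·σ_2 + 2h_2·σ_3 = 6(s'(3) - Δ_2) = 6.
Forward elimination and back-substitution give σ_0 = 118/5, σ_1 = -146/5, σ_2 = 106/5, σ_3 = -38/5.
On [0, 1], s(t) = 3 + 3·t + 59/5·t² - 44/5·t³.
With t = 2/3: s(2/3) = 1031/135.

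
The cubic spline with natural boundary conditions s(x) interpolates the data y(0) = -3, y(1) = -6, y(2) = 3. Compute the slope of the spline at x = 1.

3

Let M_i = s''(x_i). Step sizes h_i = 1, 1; slopes of the chords Δ_i = (y_(i+1) - y_i)/h_i = -3, 9.
  1·M_0 + 4·M_1 + 1·M_2 = 6(Δ_1 - Δ_0) = 72
Natural end conditions: M_0 = M_2 = 0.
Solving the tridiagonal system: M_0 = 0, M_1 = 18, M_2 = 0.
On [1, 2], s'(x) = b_1 + 2c_1·(x - 1) + 3d_1·(x - 1)² with b_1 = Δ_1 - h_1(2M_1 + M_2)/6 = 3, c_1 = M_1/2 = 9, d_1 = (M_2 - M_1)/(6h_1) = -3. So s'(1) = 3.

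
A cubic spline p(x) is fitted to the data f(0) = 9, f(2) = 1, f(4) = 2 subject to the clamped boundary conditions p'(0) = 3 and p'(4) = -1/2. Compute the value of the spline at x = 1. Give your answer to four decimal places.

6.5625

Write M_i for p''(x_i). With h_i = 2, 2 and divided differences Δ_i = -4, 1/2, the continuity of p' gives the tridiagonal system
  2·M_0 + 8·M_1 + 2·M_2 = 6(Δ_1 - Δ_0) = 27
Clamped end conditions give two more equations: 2h_0·M_0 + h_0·M_1 = 6(Δ_0 - p'(0)) = -42 and h_1·M_1 + 2h_1·M_2 = 6(p'(4) - Δ_1) = -6.
Solving: M_0 = -59/4, M_1 = 17/2, M_2 = -23/4.
On [0, 2], p(x) = 9 + 3·x - 59/8·x² + 31/16·x³.
With x = 1: p(1) = 105/16.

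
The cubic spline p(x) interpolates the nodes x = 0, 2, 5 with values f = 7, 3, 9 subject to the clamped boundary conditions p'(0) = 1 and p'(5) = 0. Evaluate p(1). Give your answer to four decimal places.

Put σ_i = p'' at the i-th knot. Here h = (2, 3) and Δ = (-2, 2), so the interior equations h_(i-1)·σ_(i-1) + 2(h_(i-1)+h_i)·σ_i + h_i·σ_(i+1) = 6(Δ_i − Δ_(i-1)) read
  2·σ_0 + 10·σ_1 + 3·σ_2 = 6(Δ_1 - Δ_0) = 24
Clamped end conditions give two more equations: 2h_0·σ_0 + h_0·σ_1 = 6(Δ_0 - p'(0)) = -18 and h_1·σ_1 + 2h_1·σ_2 = 6(p'(5) - Δ_1) = -12.
Hence σ_0 = -71/10, σ_1 = 26/5, σ_2 = -23/5.
On [0, 2], p(x) = 7 + 1·x - 71/20·x² + 41/40·x³.
With x = 1: p(1) = 219/40.

5.4750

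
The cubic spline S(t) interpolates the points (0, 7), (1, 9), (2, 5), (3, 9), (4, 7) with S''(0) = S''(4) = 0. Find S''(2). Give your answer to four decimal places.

Write σ_i for S''(x_i). With h_i = 1, 1, 1, 1 and divided differences Δ_i = 2, -4, 4, -2, the continuity of S' gives the tridiagonal system
  1·σ_0 + 4·σ_1 + 1·σ_2 = 6(Δ_1 - Δ_0) = -36
  1·σ_1 + 4·σ_2 + 1·σ_3 = 6(Δ_2 - Δ_1) = 48
  1·σ_2 + 4·σ_3 + 1·σ_4 = 6(Δ_3 - Δ_2) = -36
Natural end conditions: σ_0 = σ_4 = 0.
Forward elimination and back-substitution give σ_0 = 0, σ_1 = -96/7, σ_2 = 132/7, σ_3 = -96/7, σ_4 = 0.

18.8571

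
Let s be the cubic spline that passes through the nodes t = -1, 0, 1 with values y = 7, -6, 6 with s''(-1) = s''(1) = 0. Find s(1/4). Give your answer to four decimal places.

Let M_i = s''(x_i). Step sizes h_i = 1, 1; slopes of the chords Δ_i = (y_(i+1) - y_i)/h_i = -13, 12.
  1·M_0 + 4·M_1 + 1·M_2 = 6(Δ_1 - Δ_0) = 150
Natural end conditions: M_0 = M_2 = 0.
Solving: M_0 = 0, M_1 = 75/2, M_2 = 0.
On [0, 1], s(t) = -6 - 1/2·t + 75/4·t² - 25/4·t³.
With t = 1/4: s(1/4) = -1293/256.

-5.0508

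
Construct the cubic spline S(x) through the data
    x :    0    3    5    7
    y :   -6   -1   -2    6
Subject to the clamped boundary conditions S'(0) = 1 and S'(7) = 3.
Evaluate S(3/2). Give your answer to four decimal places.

-3.0389

Write M_i for S''(x_i). With h_i = 3, 2, 2 and divided differences Δ_i = 5/3, -1/2, 4, the continuity of S' gives the tridiagonal system
  3·M_0 + 10·M_1 + 2·M_2 = 6(Δ_1 - Δ_0) = -13
  2·M_1 + 8·M_2 + 2·M_3 = 6(Δ_2 - Δ_1) = 27
Clamped end conditions give two more equations: 2h_0·M_0 + h_0·M_1 = 6(Δ_0 - S'(0)) = 4 and h_2·M_2 + 2h_2·M_3 = 6(S'(7) - Δ_2) = -6.
Solving the tridiagonal system: M_0 = 239/111, M_1 = -110/37, M_2 = 190/37, M_3 = -301/74.
On [0, 3], S(x) = -6 + 1·x + 239/222·x² - 569/1998·x³.
With x = 3/2: S(3/2) = -1799/592.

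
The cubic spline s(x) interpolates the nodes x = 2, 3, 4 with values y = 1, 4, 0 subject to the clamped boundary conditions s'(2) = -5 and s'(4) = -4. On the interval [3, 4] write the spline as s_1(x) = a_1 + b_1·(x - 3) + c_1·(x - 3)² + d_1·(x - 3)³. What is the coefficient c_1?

Write M_i for s''(x_i). With h_i = 1, 1 and divided differences Δ_i = 3, -4, the continuity of s' gives the tridiagonal system
  1·M_0 + 4·M_1 + 1·M_2 = 6(Δ_1 - Δ_0) = -42
Clamped end conditions give two more equations: 2h_0·M_0 + h_0·M_1 = 6(Δ_0 - s'(2)) = 48 and h_1·M_1 + 2h_1·M_2 = 6(s'(4) - Δ_1) = 0.
Hence M_0 = 35, M_1 = -22, M_2 = 11.
On [3, 4], with s_1(x) = a_1 + b_1·(x - 3) + c_1·(x - 3)² + d_1·(x - 3)³: c_1 = M_1/2 = -11, d_1 = (M_2 - M_1)/(6h_1) = 11/2, b_1 = Δ_1 - h_1(2M_1 + M_2)/6 = 3/2.

-11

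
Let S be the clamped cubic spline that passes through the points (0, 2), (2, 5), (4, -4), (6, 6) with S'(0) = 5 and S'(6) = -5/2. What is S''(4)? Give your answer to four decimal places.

Write M_i for S''(x_i). With h_i = 2, 2, 2 and divided differences Δ_i = 3/2, -9/2, 5, the continuity of S' gives the tridiagonal system
  2·M_0 + 8·M_1 + 2·M_2 = 6(Δ_1 - Δ_0) = -36
  2·M_1 + 8·M_2 + 2·M_3 = 6(Δ_2 - Δ_1) = 57
Clamped end conditions give two more equations: 2h_0·M_0 + h_0·M_1 = 6(Δ_0 - S'(0)) = -21 and h_2·M_2 + 2h_2·M_3 = 6(S'(6) - Δ_2) = -45.
Forward elimination and back-substitution give M_0 = -3/2, M_1 = -15/2, M_2 = 27/2, M_3 = -18.

13.5000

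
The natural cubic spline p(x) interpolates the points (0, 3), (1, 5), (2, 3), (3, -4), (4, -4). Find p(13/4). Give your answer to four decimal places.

-4.7090

Let M_i = p''(x_i). Step sizes h_i = 1, 1, 1, 1; slopes of the chords Δ_i = (y_(i+1) - y_i)/h_i = 2, -2, -7, 0.
  1·M_0 + 4·M_1 + 1·M_2 = 6(Δ_1 - Δ_0) = -24
  1·M_1 + 4·M_2 + 1·M_3 = 6(Δ_2 - Δ_1) = -30
  1·M_2 + 4·M_3 + 1·M_4 = 6(Δ_3 - Δ_2) = 42
Natural end conditions: M_0 = M_4 = 0.
Solving: M_0 = 0, M_1 = -99/28, M_2 = -69/7, M_3 = 363/28, M_4 = 0.
On [3, 4], p(x) = -4 - 121/28·(x - 3) + 363/56·(x - 3)² - 121/56·(x - 3)³.
With (x - 3) = 1/4: p(13/4) = -2411/512.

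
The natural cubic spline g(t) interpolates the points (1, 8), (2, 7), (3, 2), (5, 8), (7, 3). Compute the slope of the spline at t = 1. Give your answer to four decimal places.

0.4940

Put σ_i = g'' at the i-th knot. Here h = (1, 1, 2, 2) and Δ = (-1, -5, 3, -5/2), so the interior equations h_(i-1)·σ_(i-1) + 2(h_(i-1)+h_i)·σ_i + h_i·σ_(i+1) = 6(Δ_i − Δ_(i-1)) read
  1·σ_0 + 4·σ_1 + 1·σ_2 = 6(Δ_1 - Δ_0) = -24
  1·σ_1 + 6·σ_2 + 2·σ_3 = 6(Δ_2 - Δ_1) = 48
  2·σ_2 + 8·σ_3 + 2·σ_4 = 6(Δ_3 - Δ_2) = -33
Natural end conditions: σ_0 = σ_4 = 0.
Solving the tridiagonal system: σ_0 = 0, σ_1 = -251/28, σ_2 = 83/7, σ_3 = -397/56, σ_4 = 0.
On [1, 2], g'(t) = b_0 + 2c_0·(t - 1) + 3d_0·(t - 1)² with b_0 = Δ_0 - h_0(2σ_0 + σ_1)/6 = 83/168, c_0 = σ_0/2 = 0, d_0 = (σ_1 - σ_0)/(6h_0) = -251/168. So g'(1) = 83/168.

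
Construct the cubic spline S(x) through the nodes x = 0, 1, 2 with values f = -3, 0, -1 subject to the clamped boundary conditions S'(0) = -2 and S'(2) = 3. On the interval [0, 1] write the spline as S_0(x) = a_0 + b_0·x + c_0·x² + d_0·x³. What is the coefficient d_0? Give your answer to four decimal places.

-6.7500

Write M_i for S''(x_i). With h_i = 1, 1 and divided differences Δ_i = 3, -1, the continuity of S' gives the tridiagonal system
  1·M_0 + 4·M_1 + 1·M_2 = 6(Δ_1 - Δ_0) = -24
Clamped end conditions give two more equations: 2h_0·M_0 + h_0·M_1 = 6(Δ_0 - S'(0)) = 30 and h_1·M_1 + 2h_1·M_2 = 6(S'(2) - Δ_1) = 24.
Forward elimination and back-substitution give M_0 = 47/2, M_1 = -17, M_2 = 41/2.
On [0, 1], with S_0(x) = a_0 + b_0·x + c_0·x² + d_0·x³: c_0 = M_0/2 = 47/4, d_0 = (M_1 - M_0)/(6h_0) = -27/4, b_0 = Δ_0 - h_0(2M_0 + M_1)/6 = -2.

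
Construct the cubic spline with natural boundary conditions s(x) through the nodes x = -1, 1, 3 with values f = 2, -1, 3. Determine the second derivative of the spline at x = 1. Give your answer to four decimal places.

2.6250

Let M_i = s''(x_i). Step sizes h_i = 2, 2; slopes of the chords Δ_i = (y_(i+1) - y_i)/h_i = -3/2, 2.
  2·M_0 + 8·M_1 + 2·M_2 = 6(Δ_1 - Δ_0) = 21
Natural end conditions: M_0 = M_2 = 0.
Solving: M_0 = 0, M_1 = 21/8, M_2 = 0.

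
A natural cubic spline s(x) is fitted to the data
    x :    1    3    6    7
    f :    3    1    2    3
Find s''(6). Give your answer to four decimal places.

0.2254

Let M_i = s''(x_i). Step sizes h_i = 2, 3, 1; slopes of the chords Δ_i = (y_(i+1) - y_i)/h_i = -1, 1/3, 1.
  2·M_0 + 10·M_1 + 3·M_2 = 6(Δ_1 - Δ_0) = 8
  3·M_1 + 8·M_2 + 1·M_3 = 6(Δ_2 - Δ_1) = 4
Natural end conditions: M_0 = M_3 = 0.
Hence M_0 = 0, M_1 = 52/71, M_2 = 16/71, M_3 = 0.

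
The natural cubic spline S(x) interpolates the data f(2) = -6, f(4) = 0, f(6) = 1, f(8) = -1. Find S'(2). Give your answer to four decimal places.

3.5667

Write M_i for S''(x_i). With h_i = 2, 2, 2 and divided differences Δ_i = 3, 1/2, -1, the continuity of S' gives the tridiagonal system
  2·M_0 + 8·M_1 + 2·M_2 = 6(Δ_1 - Δ_0) = -15
  2·M_1 + 8·M_2 + 2·M_3 = 6(Δ_2 - Δ_1) = -9
Natural end conditions: M_0 = M_3 = 0.
Solving: M_0 = 0, M_1 = -17/10, M_2 = -7/10, M_3 = 0.
On [2, 4], S'(x) = b_0 + 2c_0·(x - 2) + 3d_0·(x - 2)² with b_0 = Δ_0 - h_0(2M_0 + M_1)/6 = 107/30, c_0 = M_0/2 = 0, d_0 = (M_1 - M_0)/(6h_0) = -17/120. So S'(2) = 107/30.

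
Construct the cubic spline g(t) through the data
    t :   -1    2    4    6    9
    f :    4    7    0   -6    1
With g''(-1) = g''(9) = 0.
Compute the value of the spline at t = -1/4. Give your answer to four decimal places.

Put m_i = g'' at the i-th knot. Here h = (3, 2, 2, 3) and Δ = (1, -7/2, -3, 7/3), so the interior equations h_(i-1)·m_(i-1) + 2(h_(i-1)+h_i)·m_i + h_i·m_(i+1) = 6(Δ_i − Δ_(i-1)) read
  3·m_0 + 10·m_1 + 2·m_2 = 6(Δ_1 - Δ_0) = -27
  2·m_1 + 8·m_2 + 2·m_3 = 6(Δ_2 - Δ_1) = 3
  2·m_2 + 10·m_3 + 3·m_4 = 6(Δ_3 - Δ_2) = 32
Natural end conditions: m_0 = m_4 = 0.
Forward elimination and back-substitution give m_0 = 0, m_1 = -124/45, m_2 = 5/18, m_3 = 283/90, m_4 = 0.
On [-1, 2], g(t) = 4 + 107/45·(t + 1) + 0·(t + 1)² - 62/405·(t + 1)³.
With (t + 1) = 3/4: g(-1/4) = 183/32.

5.7188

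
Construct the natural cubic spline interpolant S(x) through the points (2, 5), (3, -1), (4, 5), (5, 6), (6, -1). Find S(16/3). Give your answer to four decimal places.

With M_i denoting the second derivative at x_i, h_i = 1, 1, 1, 1, and Δ_i = (y_(i+1) − y_i)/h_i = -6, 6, 1, -7:
  1·M_0 + 4·M_1 + 1·M_2 = 6(Δ_1 - Δ_0) = 72
  1·M_1 + 4·M_2 + 1·M_3 = 6(Δ_2 - Δ_1) = -30
  1·M_2 + 4·M_3 + 1·M_4 = 6(Δ_3 - Δ_2) = -48
Natural end conditions: M_0 = M_4 = 0.
Hence M_0 = 0, M_1 = 144/7, M_2 = -72/7, M_3 = -66/7, M_4 = 0.
On [5, 6], S(x) = 6 - 27/7·(x - 5) - 33/7·(x - 5)² + 11/7·(x - 5)³.
With (x - 5) = 1/3: S(16/3) = 803/189.

4.2487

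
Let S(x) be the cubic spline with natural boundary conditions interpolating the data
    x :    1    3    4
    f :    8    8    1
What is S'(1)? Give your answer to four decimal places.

With σ_i denoting the second derivative at x_i, h_i = 2, 1, and Δ_i = (y_(i+1) − y_i)/h_i = 0, -7:
  2·σ_0 + 6·σ_1 + 1·σ_2 = 6(Δ_1 - Δ_0) = -42
Natural end conditions: σ_0 = σ_2 = 0.
Forward elimination and back-substitution give σ_0 = 0, σ_1 = -7, σ_2 = 0.
On [1, 3], S'(x) = b_0 + 2c_0·(x - 1) + 3d_0·(x - 1)² with b_0 = Δ_0 - h_0(2σ_0 + σ_1)/6 = 7/3, c_0 = σ_0/2 = 0, d_0 = (σ_1 - σ_0)/(6h_0) = -7/12. So S'(1) = 7/3.

2.3333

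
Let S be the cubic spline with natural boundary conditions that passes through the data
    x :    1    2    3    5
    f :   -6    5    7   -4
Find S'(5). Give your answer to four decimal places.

Put M_i = S'' at the i-th knot. Here h = (1, 1, 2) and Δ = (11, 2, -11/2), so the interior equations h_(i-1)·M_(i-1) + 2(h_(i-1)+h_i)·M_i + h_i·M_(i+1) = 6(Δ_i − Δ_(i-1)) read
  1·M_0 + 4·M_1 + 1·M_2 = 6(Δ_1 - Δ_0) = -54
  1·M_1 + 6·M_2 + 2·M_3 = 6(Δ_2 - Δ_1) = -45
Natural end conditions: M_0 = M_3 = 0.
Forward elimination and back-substitution give M_0 = 0, M_1 = -279/23, M_2 = -126/23, M_3 = 0.
On [3, 5], S'(x) = b_2 + 2c_2·(x - 3) + 3d_2·(x - 3)² with b_2 = Δ_2 - h_2(2M_2 + M_3)/6 = -85/46, c_2 = M_2/2 = -63/23, d_2 = (M_3 - M_2)/(6h_2) = 21/46. So S'(5) = -337/46.

-7.3261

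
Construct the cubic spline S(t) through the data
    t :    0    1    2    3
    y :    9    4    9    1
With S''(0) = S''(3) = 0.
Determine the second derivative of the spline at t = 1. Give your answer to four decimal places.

21.2000

Put σ_i = S'' at the i-th knot. Here h = (1, 1, 1) and Δ = (-5, 5, -8), so the interior equations h_(i-1)·σ_(i-1) + 2(h_(i-1)+h_i)·σ_i + h_i·σ_(i+1) = 6(Δ_i − Δ_(i-1)) read
  1·σ_0 + 4·σ_1 + 1·σ_2 = 6(Δ_1 - Δ_0) = 60
  1·σ_1 + 4·σ_2 + 1·σ_3 = 6(Δ_2 - Δ_1) = -78
Natural end conditions: σ_0 = σ_3 = 0.
Solving: σ_0 = 0, σ_1 = 106/5, σ_2 = -124/5, σ_3 = 0.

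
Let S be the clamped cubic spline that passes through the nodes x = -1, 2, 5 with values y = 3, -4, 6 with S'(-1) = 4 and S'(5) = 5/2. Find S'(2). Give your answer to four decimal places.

-0.8750

Put M_i = S'' at the i-th knot. Here h = (3, 3) and Δ = (-7/3, 10/3), so the interior equations h_(i-1)·M_(i-1) + 2(h_(i-1)+h_i)·M_i + h_i·M_(i+1) = 6(Δ_i − Δ_(i-1)) read
  3·M_0 + 12·M_1 + 3·M_2 = 6(Δ_1 - Δ_0) = 34
Clamped end conditions give two more equations: 2h_0·M_0 + h_0·M_1 = 6(Δ_0 - S'(-1)) = -38 and h_1·M_1 + 2h_1·M_2 = 6(S'(5) - Δ_1) = -5.
Solving: M_0 = -113/12, M_1 = 37/6, M_2 = -47/12.
On [2, 5], S'(x) = b_1 + 2c_1·(x - 2) + 3d_1·(x - 2)² with b_1 = Δ_1 - h_1(2M_1 + M_2)/6 = -7/8, c_1 = M_1/2 = 37/12, d_1 = (M_2 - M_1)/(6h_1) = -121/216. So S'(2) = -7/8.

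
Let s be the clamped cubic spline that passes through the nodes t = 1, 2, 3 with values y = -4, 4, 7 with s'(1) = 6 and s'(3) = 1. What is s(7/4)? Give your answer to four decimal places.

Let M_i = s''(x_i). Step sizes h_i = 1, 1; slopes of the chords Δ_i = (y_(i+1) - y_i)/h_i = 8, 3.
  1·M_0 + 4·M_1 + 1·M_2 = 6(Δ_1 - Δ_0) = -30
Clamped end conditions give two more equations: 2h_0·M_0 + h_0·M_1 = 6(Δ_0 - s'(1)) = 12 and h_1·M_1 + 2h_1·M_2 = 6(s'(3) - Δ_1) = -12.
Solving: M_0 = 11, M_1 = -10, M_2 = -1.
On [1, 2], s(t) = -4 + 6·(t - 1) + 11/2·(t - 1)² - 7/2·(t - 1)³.
With (t - 1) = 3/4: s(7/4) = 271/128.

2.1172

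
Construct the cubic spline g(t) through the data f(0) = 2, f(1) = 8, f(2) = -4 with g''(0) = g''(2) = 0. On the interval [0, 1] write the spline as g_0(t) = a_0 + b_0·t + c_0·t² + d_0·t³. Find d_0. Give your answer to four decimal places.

Let M_i = g''(x_i). Step sizes h_i = 1, 1; slopes of the chords Δ_i = (y_(i+1) - y_i)/h_i = 6, -12.
  1·M_0 + 4·M_1 + 1·M_2 = 6(Δ_1 - Δ_0) = -108
Natural end conditions: M_0 = M_2 = 0.
Forward elimination and back-substitution give M_0 = 0, M_1 = -27, M_2 = 0.
On [0, 1], with g_0(t) = a_0 + b_0·t + c_0·t² + d_0·t³: c_0 = M_0/2 = 0, d_0 = (M_1 - M_0)/(6h_0) = -9/2, b_0 = Δ_0 - h_0(2M_0 + M_1)/6 = 21/2.

-4.5000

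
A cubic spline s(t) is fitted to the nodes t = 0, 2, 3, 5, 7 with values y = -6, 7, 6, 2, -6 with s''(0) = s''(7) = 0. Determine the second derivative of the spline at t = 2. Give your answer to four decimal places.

-7.6406

Put M_i = s'' at the i-th knot. Here h = (2, 1, 2, 2) and Δ = (13/2, -1, -2, -4), so the interior equations h_(i-1)·M_(i-1) + 2(h_(i-1)+h_i)·M_i + h_i·M_(i+1) = 6(Δ_i − Δ_(i-1)) read
  2·M_0 + 6·M_1 + 1·M_2 = 6(Δ_1 - Δ_0) = -45
  1·M_1 + 6·M_2 + 2·M_3 = 6(Δ_2 - Δ_1) = -6
  2·M_2 + 8·M_3 + 2·M_4 = 6(Δ_3 - Δ_2) = -12
Natural end conditions: M_0 = M_4 = 0.
Solving the tridiagonal system: M_0 = 0, M_1 = -489/64, M_2 = 27/32, M_3 = -219/128, M_4 = 0.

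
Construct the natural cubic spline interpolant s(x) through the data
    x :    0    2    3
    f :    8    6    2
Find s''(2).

-3

Put m_i = s'' at the i-th knot. Here h = (2, 1) and Δ = (-1, -4), so the interior equations h_(i-1)·m_(i-1) + 2(h_(i-1)+h_i)·m_i + h_i·m_(i+1) = 6(Δ_i − Δ_(i-1)) read
  2·m_0 + 6·m_1 + 1·m_2 = 6(Δ_1 - Δ_0) = -18
Natural end conditions: m_0 = m_2 = 0.
Solving the tridiagonal system: m_0 = 0, m_1 = -3, m_2 = 0.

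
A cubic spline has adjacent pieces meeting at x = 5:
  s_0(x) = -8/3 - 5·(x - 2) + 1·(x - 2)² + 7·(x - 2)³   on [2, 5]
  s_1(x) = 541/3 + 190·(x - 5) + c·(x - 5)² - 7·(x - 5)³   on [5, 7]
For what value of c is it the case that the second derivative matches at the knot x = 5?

64

s_0''(x) = 2 + 42·(x - 2), so s_0''(5) = 128. On the right, s_1''(5) = 2c, so c = 64.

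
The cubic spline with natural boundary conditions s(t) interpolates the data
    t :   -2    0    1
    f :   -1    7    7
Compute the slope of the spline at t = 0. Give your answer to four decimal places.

1.3333

Write σ_i for s''(x_i). With h_i = 2, 1 and divided differences Δ_i = 4, 0, the continuity of s' gives the tridiagonal system
  2·σ_0 + 6·σ_1 + 1·σ_2 = 6(Δ_1 - Δ_0) = -24
Natural end conditions: σ_0 = σ_2 = 0.
Solving the tridiagonal system: σ_0 = 0, σ_1 = -4, σ_2 = 0.
On [0, 1], s'(t) = b_1 + 2c_1·t + 3d_1·t² with b_1 = Δ_1 - h_1(2σ_1 + σ_2)/6 = 4/3, c_1 = σ_1/2 = -2, d_1 = (σ_2 - σ_1)/(6h_1) = 2/3. So s'(0) = 4/3.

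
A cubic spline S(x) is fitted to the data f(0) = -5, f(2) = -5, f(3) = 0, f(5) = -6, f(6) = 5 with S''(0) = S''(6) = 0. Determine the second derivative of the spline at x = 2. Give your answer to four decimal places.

Let σ_i = S''(x_i). Step sizes h_i = 2, 1, 2, 1; slopes of the chords Δ_i = (y_(i+1) - y_i)/h_i = 0, 5, -3, 11.
  2·σ_0 + 6·σ_1 + 1·σ_2 = 6(Δ_1 - Δ_0) = 30
  1·σ_1 + 6·σ_2 + 2·σ_3 = 6(Δ_2 - Δ_1) = -48
  2·σ_2 + 6·σ_3 + 1·σ_4 = 6(Δ_3 - Δ_2) = 84
Natural end conditions: σ_0 = σ_4 = 0.
Solving the tridiagonal system: σ_0 = 0, σ_1 = 236/31, σ_2 = -486/31, σ_3 = 596/31, σ_4 = 0.

7.6129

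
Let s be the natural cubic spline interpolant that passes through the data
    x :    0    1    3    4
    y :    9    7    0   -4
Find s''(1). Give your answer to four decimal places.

-1.5000

With σ_i denoting the second derivative at x_i, h_i = 1, 2, 1, and Δ_i = (y_(i+1) − y_i)/h_i = -2, -7/2, -4:
  1·σ_0 + 6·σ_1 + 2·σ_2 = 6(Δ_1 - Δ_0) = -9
  2·σ_1 + 6·σ_2 + 1·σ_3 = 6(Δ_2 - Δ_1) = -3
Natural end conditions: σ_0 = σ_3 = 0.
Solving the tridiagonal system: σ_0 = 0, σ_1 = -3/2, σ_2 = 0, σ_3 = 0.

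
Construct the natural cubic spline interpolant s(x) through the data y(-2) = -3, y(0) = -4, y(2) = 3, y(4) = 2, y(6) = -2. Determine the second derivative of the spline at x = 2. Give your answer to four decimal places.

-3.9643

Put M_i = s'' at the i-th knot. Here h = (2, 2, 2, 2) and Δ = (-1/2, 7/2, -1/2, -2), so the interior equations h_(i-1)·M_(i-1) + 2(h_(i-1)+h_i)·M_i + h_i·M_(i+1) = 6(Δ_i − Δ_(i-1)) read
  2·M_0 + 8·M_1 + 2·M_2 = 6(Δ_1 - Δ_0) = 24
  2·M_1 + 8·M_2 + 2·M_3 = 6(Δ_2 - Δ_1) = -24
  2·M_2 + 8·M_3 + 2·M_4 = 6(Δ_3 - Δ_2) = -9
Natural end conditions: M_0 = M_4 = 0.
Solving: M_0 = 0, M_1 = 447/112, M_2 = -111/28, M_3 = -15/112, M_4 = 0.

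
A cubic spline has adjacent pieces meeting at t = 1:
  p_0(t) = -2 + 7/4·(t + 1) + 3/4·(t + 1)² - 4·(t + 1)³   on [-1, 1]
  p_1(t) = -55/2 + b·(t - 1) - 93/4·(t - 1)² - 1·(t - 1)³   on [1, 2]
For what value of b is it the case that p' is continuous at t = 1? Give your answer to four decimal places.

p_0'(t) = 7/4 + 3/2·(t + 1) - 12·(t + 1)², so p_0'(1) = -173/4. On the right, p_1'(1) = b, so b = -173/4.

-43.2500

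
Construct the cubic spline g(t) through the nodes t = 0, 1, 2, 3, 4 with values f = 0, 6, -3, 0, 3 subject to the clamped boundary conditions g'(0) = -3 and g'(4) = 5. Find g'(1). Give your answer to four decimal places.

-0.0893

Put m_i = g'' at the i-th knot. Here h = (1, 1, 1, 1) and Δ = (6, -9, 3, 3), so the interior equations h_(i-1)·m_(i-1) + 2(h_(i-1)+h_i)·m_i + h_i·m_(i+1) = 6(Δ_i − Δ_(i-1)) read
  1·m_0 + 4·m_1 + 1·m_2 = 6(Δ_1 - Δ_0) = -90
  1·m_1 + 4·m_2 + 1·m_3 = 6(Δ_2 - Δ_1) = 72
  1·m_2 + 4·m_3 + 1·m_4 = 6(Δ_3 - Δ_2) = 0
Clamped end conditions give two more equations: 2h_0·m_0 + h_0·m_1 = 6(Δ_0 - g'(0)) = 54 and h_3·m_3 + 2h_3·m_4 = 6(g'(4) - Δ_3) = 12.
Solving the tridiagonal system: m_0 = 1349/28, m_1 = -593/14, m_2 = 125/4, m_3 = -149/14, m_4 = 317/28.
On [1, 2], g'(t) = b_1 + 2c_1·(t - 1) + 3d_1·(t - 1)² with b_1 = Δ_1 - h_1(2m_1 + m_2)/6 = -5/56, c_1 = m_1/2 = -593/28, d_1 = (m_2 - m_1)/(6h_1) = 687/56. So g'(1) = -5/56.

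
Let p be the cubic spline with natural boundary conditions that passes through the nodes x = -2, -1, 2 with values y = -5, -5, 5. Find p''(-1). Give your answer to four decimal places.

With σ_i denoting the second derivative at x_i, h_i = 1, 3, and Δ_i = (y_(i+1) − y_i)/h_i = 0, 10/3:
  1·σ_0 + 8·σ_1 + 3·σ_2 = 6(Δ_1 - Δ_0) = 20
Natural end conditions: σ_0 = σ_2 = 0.
Solving: σ_0 = 0, σ_1 = 5/2, σ_2 = 0.

2.5000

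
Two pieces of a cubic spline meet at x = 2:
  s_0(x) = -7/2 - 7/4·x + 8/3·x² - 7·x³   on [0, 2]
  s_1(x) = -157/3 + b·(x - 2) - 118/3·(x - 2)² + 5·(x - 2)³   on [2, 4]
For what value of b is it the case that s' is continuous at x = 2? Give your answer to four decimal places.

-75.0833

s_0'(x) = -7/4 + 16/3·x - 21·x², so s_0'(2) = -901/12. On the right, s_1'(2) = b, so b = -901/12.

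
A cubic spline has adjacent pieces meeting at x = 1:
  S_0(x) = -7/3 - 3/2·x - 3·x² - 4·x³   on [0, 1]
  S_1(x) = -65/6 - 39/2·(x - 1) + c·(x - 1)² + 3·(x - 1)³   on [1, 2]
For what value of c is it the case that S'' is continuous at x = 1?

-15

S_0''(x) = -6 - 24·x, so S_0''(1) = -30. On the right, S_1''(1) = 2c, so c = -15.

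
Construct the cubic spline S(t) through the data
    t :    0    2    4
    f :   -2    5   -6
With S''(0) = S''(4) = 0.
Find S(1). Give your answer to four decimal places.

3.1875

With σ_i denoting the second derivative at x_i, h_i = 2, 2, and Δ_i = (y_(i+1) − y_i)/h_i = 7/2, -11/2:
  2·σ_0 + 8·σ_1 + 2·σ_2 = 6(Δ_1 - Δ_0) = -54
Natural end conditions: σ_0 = σ_2 = 0.
Hence σ_0 = 0, σ_1 = -27/4, σ_2 = 0.
On [0, 2], S(t) = -2 + 23/4·t + 0·t² - 9/16·t³.
With t = 1: S(1) = 51/16.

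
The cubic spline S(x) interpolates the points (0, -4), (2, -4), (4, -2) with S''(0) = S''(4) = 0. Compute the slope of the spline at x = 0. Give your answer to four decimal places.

With m_i denoting the second derivative at x_i, h_i = 2, 2, and Δ_i = (y_(i+1) − y_i)/h_i = 0, 1:
  2·m_0 + 8·m_1 + 2·m_2 = 6(Δ_1 - Δ_0) = 6
Natural end conditions: m_0 = m_2 = 0.
Hence m_0 = 0, m_1 = 3/4, m_2 = 0.
On [0, 2], S'(x) = b_0 + 2c_0·x + 3d_0·x² with b_0 = Δ_0 - h_0(2m_0 + m_1)/6 = -1/4, c_0 = m_0/2 = 0, d_0 = (m_1 - m_0)/(6h_0) = 1/16. So S'(0) = -1/4.

-0.2500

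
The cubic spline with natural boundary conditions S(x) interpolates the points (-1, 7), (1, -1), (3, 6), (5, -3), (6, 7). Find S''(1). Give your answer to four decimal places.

Let m_i = S''(x_i). Step sizes h_i = 2, 2, 2, 1; slopes of the chords Δ_i = (y_(i+1) - y_i)/h_i = -4, 7/2, -9/2, 10.
  2·m_0 + 8·m_1 + 2·m_2 = 6(Δ_1 - Δ_0) = 45
  2·m_1 + 8·m_2 + 2·m_3 = 6(Δ_2 - Δ_1) = -48
  2·m_2 + 6·m_3 + 1·m_4 = 6(Δ_3 - Δ_2) = 87
Natural end conditions: m_0 = m_4 = 0.
Forward elimination and back-substitution give m_0 = 0, m_1 = 363/41, m_2 = -1059/82, m_3 = 771/41, m_4 = 0.

8.8537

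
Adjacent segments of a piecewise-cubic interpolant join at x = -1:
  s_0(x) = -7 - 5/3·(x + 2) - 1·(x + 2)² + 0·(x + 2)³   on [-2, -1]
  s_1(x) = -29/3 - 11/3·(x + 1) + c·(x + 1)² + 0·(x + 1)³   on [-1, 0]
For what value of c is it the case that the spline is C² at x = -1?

-1

s_0''(x) = -2 + 0·(x + 2), so s_0''(-1) = -2. On the right, s_1''(-1) = 2c, so c = -1.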